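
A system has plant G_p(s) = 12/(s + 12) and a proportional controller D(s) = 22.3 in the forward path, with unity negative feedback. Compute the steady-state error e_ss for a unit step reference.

0.0429

The loop is type 0. Static position error constant K_pos = D(0)·G_p(0) = 22.3·1 = 22.3.
Steady-state error to a unit step: e_ss = 1/(1+K_pos) = 1/23.3 = 0.0429.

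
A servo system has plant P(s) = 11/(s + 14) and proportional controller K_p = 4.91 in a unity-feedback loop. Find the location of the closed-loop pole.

s = -68.01

Closed-loop transfer function: T(s) = K_p·P(s)/(1 + K_p·P(s)) = 54.01/(s + 14 + 54.01) = 54.01/(s + 68.01).
The closed-loop pole is at s = −68.01.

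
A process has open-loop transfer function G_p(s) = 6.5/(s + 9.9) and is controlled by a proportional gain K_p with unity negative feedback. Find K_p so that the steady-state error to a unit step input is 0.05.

For a type-0 loop with proportional control, e_ss = 1/(1 + K_p·G_p(0)).
G_p(0) = 0.6566. Require 1/(1 + K_p·0.6566) = 0.05, so 1 + 0.6566·K_p = 20.
K_p = (20 − 1)/0.6566 = 28.9.

K_p = 28.9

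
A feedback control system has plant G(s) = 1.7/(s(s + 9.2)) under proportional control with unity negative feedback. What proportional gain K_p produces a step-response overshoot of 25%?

K_p = 76.4

From %OS = 100·exp(−πζ/√(1−ζ²)) = 25%, ζ = −ln(0.25)/√(π²+ln²(0.25)) = 0.4037.
Characteristic equation s² + 9.2s + 1.7K_p = 0 gives ζ = 9.2/(2√(1.7K_p)).
Setting ζ = 0.4037: √(1.7K_p) = 9.2/(2·0.4037) = 11.39, so K_p = 129.8/1.7 = 76.4.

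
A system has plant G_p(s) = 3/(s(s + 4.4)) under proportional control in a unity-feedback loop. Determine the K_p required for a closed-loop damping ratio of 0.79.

Closed-loop characteristic equation: s² + 4.4s + K_p·3 = 0.
So ω_n = √(3K_p) and 2ζω_n = 4.4, giving ζ = 4.4/(2√(3K_p)).
Setting ζ = 0.79: √(3K_p) = 4.4/(2·0.79) = 2.785, so K_p = 7.755/3 = 2.59.

K_p = 2.59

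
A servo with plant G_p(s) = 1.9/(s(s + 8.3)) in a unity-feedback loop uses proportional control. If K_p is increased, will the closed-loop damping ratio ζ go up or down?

ζ = 8.3/(2√(1.9K_p)); increasing K_p raises the denominator, so ζ falls.

decrease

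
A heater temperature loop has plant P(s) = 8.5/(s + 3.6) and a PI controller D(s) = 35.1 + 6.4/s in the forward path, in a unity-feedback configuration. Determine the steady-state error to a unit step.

0

The open loop D(s)P(s) has a pole at the origin (type 1), so the static position error constant is infinite and e_ss = 1/(1+∞) = 0.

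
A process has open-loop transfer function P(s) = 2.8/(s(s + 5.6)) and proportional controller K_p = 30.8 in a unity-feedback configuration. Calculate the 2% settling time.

The closed-loop denominator s² + 5.6s + 86.24 gives ω_n = √86.24 = 9.287 and ζ = 5.6/(2ω_n) = 0.3015.
2% settling time T_s ≈ 4/(ζω_n) = 4/2.8 = 1.43 s.

T_s ≈ 1.43 s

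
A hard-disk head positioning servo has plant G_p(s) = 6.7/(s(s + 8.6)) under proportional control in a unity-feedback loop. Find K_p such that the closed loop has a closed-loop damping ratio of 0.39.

Closed-loop characteristic equation: s² + 8.6s + K_p·6.7 = 0.
So ω_n = √(6.7K_p) and 2ζω_n = 8.6, giving ζ = 8.6/(2√(6.7K_p)).
Setting ζ = 0.39: √(6.7K_p) = 8.6/(2·0.39) = 11.03, so K_p = 121.6/6.7 = 18.1.

K_p = 18.1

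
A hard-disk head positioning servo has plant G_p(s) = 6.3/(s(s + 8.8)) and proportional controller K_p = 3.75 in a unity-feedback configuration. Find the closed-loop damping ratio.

ζ = 0.905

The closed-loop denominator is s(s+8.8) + 3.75·6.3 = s² + 8.8s + 23.62.
Matching s² + 2ζω_n s + ω_n²: ω_n = √23.62 = 4.861 rad/s and 2ζω_n = 8.8, so ζ = 8.8/(2·4.861) = 0.905.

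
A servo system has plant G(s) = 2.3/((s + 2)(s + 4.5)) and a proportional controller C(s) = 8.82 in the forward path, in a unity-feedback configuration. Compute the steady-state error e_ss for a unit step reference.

0.307

The loop is type 0. Static position error constant K_pos = C(0)·G(0) = 8.82·0.2556 = 2.254.
Steady-state error to a unit step: e_ss = 1/(1+K_pos) = 1/3.254 = 0.307.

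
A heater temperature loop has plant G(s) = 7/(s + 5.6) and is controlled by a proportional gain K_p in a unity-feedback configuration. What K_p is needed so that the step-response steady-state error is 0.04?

The loop is type 0, so e_ss(step) = 1/(1 + K_pos) with K_pos = K_p·G(0).
G(0) = 1.25. Require 1/(1 + K_p·1.25) = 0.04, so 1 + 1.25·K_p = 25.
K_p = (25 − 1)/1.25 = 19.2.

K_p = 19.2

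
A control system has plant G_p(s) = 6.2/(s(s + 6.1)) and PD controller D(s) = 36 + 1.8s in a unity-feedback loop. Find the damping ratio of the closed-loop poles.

Forward path: (36 + 1.8s)·6.2/(s(s+6.1)). The closed-loop characteristic equation is s² + (6.1 + 6.2·1.8)s + 6.2·36 = 0.
That is s² + 17.26s + 223.2 = 0, so ω_n = 14.94 rad/s and ζ = 17.26/(2·14.94) = 0.5776.

ζ = 0.578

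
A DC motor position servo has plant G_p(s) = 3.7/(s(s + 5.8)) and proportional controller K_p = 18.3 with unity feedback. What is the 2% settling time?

Closed-loop characteristic equation: s² + 5.8s + 67.71 = 0, so ω_n = 8.229 rad/s and ζ = 5.8/(2·8.229) = 0.3524.
2% settling time T_s ≈ 4/(ζω_n) = 4/2.9 = 1.38 s.

T_s ≈ 1.38 s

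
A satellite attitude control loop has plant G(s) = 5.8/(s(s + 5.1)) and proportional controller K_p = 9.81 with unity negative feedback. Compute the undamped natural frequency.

1 + K_p·G(s) = 0 gives s² + 5.1s + 56.9 = 0.
Matching s² + 2ζω_n s + ω_n²: ω_n = √56.9 = 7.543 rad/s and 2ζω_n = 5.1, so ζ = 5.1/(2·7.543) = 0.338.

ω_n = 7.54 rad/s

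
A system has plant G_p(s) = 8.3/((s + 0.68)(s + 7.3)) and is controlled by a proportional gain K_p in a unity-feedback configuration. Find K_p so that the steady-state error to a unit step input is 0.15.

K_p = 3.39

Steady-state error for a unit step on this type-0 loop is 1/(1 + K_p·G_p(0)).
G_p(0) = 1.672. Require 1/(1 + K_p·1.672) = 0.15, so 1 + 1.672·K_p = 6.667.
K_p = (6.667 − 1)/1.672 = 3.39.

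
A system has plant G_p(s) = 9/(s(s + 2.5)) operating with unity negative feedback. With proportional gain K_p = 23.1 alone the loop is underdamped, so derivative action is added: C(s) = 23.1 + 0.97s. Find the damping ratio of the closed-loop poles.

Forward path: (23.1 + 0.97s)·9/(s(s+2.5)). The closed-loop characteristic equation is s² + (2.5 + 9·0.97)s + 9·23.1 = 0.
That is s² + 11.23s + 207.9 = 0, so ω_n = 14.42 rad/s and ζ = 11.23/(2·14.42) = 0.3894.

ζ = 0.389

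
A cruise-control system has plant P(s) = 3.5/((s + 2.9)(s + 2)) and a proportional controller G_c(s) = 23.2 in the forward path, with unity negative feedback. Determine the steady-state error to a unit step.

0.0667

The loop is type 0. Static position error constant K_pos = G_c(0)·P(0) = 23.2·0.6034 = 14.
Steady-state error to a unit step: e_ss = 1/(1+K_pos) = 1/15 = 0.0667.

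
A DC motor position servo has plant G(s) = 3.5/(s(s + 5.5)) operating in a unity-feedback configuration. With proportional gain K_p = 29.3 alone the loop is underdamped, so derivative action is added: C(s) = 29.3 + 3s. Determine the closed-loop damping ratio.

Forward path: (29.3 + 3s)·3.5/(s(s+5.5)). The closed-loop characteristic equation is s² + (5.5 + 3.5·3)s + 3.5·29.3 = 0.
That is s² + 16s + 102.5 = 0, so ω_n = 10.13 rad/s and ζ = 16/(2·10.13) = 0.79.

ζ = 0.79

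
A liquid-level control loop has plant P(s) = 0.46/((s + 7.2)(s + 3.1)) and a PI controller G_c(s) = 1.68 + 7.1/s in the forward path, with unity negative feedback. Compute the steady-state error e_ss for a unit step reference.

0

The open loop G_c(s)P(s) has a pole at the origin (type 1), so the static position error constant is infinite and e_ss = 1/(1+∞) = 0.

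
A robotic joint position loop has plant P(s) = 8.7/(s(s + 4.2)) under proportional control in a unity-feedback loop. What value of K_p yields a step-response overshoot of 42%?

K_p = 7.15

From %OS = 100·exp(−πζ/√(1−ζ²)) = 42%, ζ = −ln(0.42)/√(π²+ln²(0.42)) = 0.2662.
Characteristic equation s² + 4.2s + 8.7K_p = 0 gives ζ = 4.2/(2√(8.7K_p)).
Setting ζ = 0.2662: √(8.7K_p) = 4.2/(2·0.2662) = 7.89, so K_p = 62.25/8.7 = 7.15.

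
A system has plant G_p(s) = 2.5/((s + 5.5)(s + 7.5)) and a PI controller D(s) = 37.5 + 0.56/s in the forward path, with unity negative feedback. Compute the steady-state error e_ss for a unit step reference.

0

The open loop D(s)G_p(s) has a pole at the origin (type 1), so the static position error constant is infinite and e_ss = 1/(1+∞) = 0.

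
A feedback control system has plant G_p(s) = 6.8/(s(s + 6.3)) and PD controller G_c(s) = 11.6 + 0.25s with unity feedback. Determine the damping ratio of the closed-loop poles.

Forward path: (11.6 + 0.25s)·6.8/(s(s+6.3)). The closed-loop characteristic equation is s² + (6.3 + 6.8·0.25)s + 6.8·11.6 = 0.
That is s² + 8s + 78.88 = 0, so ω_n = 8.881 rad/s and ζ = 8/(2·8.881) = 0.4504.

ζ = 0.45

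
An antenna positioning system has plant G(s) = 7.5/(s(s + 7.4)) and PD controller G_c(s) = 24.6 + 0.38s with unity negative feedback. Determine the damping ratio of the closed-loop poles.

ζ = 0.377

Forward path: (24.6 + 0.38s)·7.5/(s(s+7.4)). The closed-loop characteristic equation is s² + (7.4 + 7.5·0.38)s + 7.5·24.6 = 0.
That is s² + 10.25s + 184.5 = 0, so ω_n = 13.58 rad/s and ζ = 10.25/(2·13.58) = 0.3773.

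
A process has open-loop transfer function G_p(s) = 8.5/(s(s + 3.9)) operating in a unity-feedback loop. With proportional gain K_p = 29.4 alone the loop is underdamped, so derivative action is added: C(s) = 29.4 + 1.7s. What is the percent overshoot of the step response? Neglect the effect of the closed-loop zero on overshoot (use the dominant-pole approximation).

Forward path: (29.4 + 1.7s)·8.5/(s(s+3.9)). The closed-loop characteristic equation is s² + (3.9 + 8.5·1.7)s + 8.5·29.4 = 0.
That is s² + 18.35s + 249.9 = 0, so ω_n = 15.81 rad/s and ζ = 18.35/(2·15.81) = 0.5804.
%OS = 100·exp(−πζ/√(1−ζ²)) = 10.7%.

10.7%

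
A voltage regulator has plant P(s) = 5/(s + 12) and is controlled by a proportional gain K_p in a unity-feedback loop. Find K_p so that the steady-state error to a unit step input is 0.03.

The loop is type 0, so e_ss(step) = 1/(1 + K_pos) with K_pos = K_p·P(0).
P(0) = 0.4167. Require 1/(1 + K_p·0.4167) = 0.03, so 1 + 0.4167·K_p = 33.33.
K_p = (33.33 − 1)/0.4167 = 77.6.

K_p = 77.6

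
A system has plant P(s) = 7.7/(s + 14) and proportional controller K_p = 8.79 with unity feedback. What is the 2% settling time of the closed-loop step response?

T_s ≈ 0.049 s

Closed-loop transfer function: T(s) = K_p·P(s)/(1 + K_p·P(s)) = 67.68/(s + 14 + 67.68) = 67.68/(s + 81.68).
Time constant τ = 1/81.68 = 0.01224 s, so the 2% settling time is about 4τ = 0.049 s.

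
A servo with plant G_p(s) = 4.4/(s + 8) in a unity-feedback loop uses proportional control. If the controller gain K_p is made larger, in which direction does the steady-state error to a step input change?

decrease

The position error constant K_pos = K_p·G_p(0) grows with K_p, and e_ss = 1/(1+K_pos) falls.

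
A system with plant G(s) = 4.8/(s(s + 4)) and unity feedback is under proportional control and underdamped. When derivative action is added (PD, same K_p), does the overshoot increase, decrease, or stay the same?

decrease

With PD the characteristic equation becomes s² + (a + K·K_d)s + K·K_p = 0; the damping term grows, ζ rises, overshoot falls.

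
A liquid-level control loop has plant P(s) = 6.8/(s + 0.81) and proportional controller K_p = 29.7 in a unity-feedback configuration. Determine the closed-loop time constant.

Closed-loop transfer function: T(s) = K_p·P(s)/(1 + K_p·P(s)) = 202/(s + 0.81 + 202) = 202/(s + 202.8).
Time constant τ = 1/202.8 = 0.00493 s.

τ = 0.00493 s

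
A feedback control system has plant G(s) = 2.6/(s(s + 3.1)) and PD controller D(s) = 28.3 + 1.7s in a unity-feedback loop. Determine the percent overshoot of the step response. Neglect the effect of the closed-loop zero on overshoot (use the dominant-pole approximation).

21.6%

Forward path: (28.3 + 1.7s)·2.6/(s(s+3.1)). The closed-loop characteristic equation is s² + (3.1 + 2.6·1.7)s + 2.6·28.3 = 0.
That is s² + 7.52s + 73.58 = 0, so ω_n = 8.578 rad/s and ζ = 7.52/(2·8.578) = 0.4383.
%OS = 100·exp(−πζ/√(1−ζ²)) = 21.6%.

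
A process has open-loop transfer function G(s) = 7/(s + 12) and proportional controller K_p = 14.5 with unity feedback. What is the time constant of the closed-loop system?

Closed-loop transfer function: T(s) = K_p·G(s)/(1 + K_p·G(s)) = 101.5/(s + 12 + 101.5) = 101.5/(s + 113.5).
Time constant τ = 1/113.5 = 0.00881 s.

τ = 0.00881 s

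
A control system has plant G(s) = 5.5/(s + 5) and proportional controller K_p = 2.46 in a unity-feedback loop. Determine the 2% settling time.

T_s ≈ 0.216 s

Closed-loop transfer function: T(s) = K_p·G(s)/(1 + K_p·G(s)) = 13.53/(s + 5 + 13.53) = 13.53/(s + 18.53).
Time constant τ = 1/18.53 = 0.05397 s, so the 2% settling time is about 4τ = 0.216 s.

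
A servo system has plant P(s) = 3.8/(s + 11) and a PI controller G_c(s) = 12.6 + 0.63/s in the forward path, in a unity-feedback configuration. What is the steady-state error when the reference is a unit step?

The open loop G_c(s)P(s) has a pole at the origin (type 1), so the static position error constant is infinite and e_ss = 1/(1+∞) = 0.

0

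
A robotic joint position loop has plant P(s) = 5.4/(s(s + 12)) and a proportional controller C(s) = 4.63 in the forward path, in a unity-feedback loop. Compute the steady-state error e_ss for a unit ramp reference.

0.48

The loop has one pole at the origin (type 1). Velocity error constant K_v = lim_{s→0} s·C(s)P(s) = 4.63·5.4/12 = 2.084.
Steady-state error to a unit ramp: e_ss = 1/K_v = 0.48.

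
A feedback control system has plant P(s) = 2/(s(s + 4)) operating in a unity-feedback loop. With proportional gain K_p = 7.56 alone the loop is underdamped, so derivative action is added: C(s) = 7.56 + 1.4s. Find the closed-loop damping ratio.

Forward path: (7.56 + 1.4s)·2/(s(s+4)). The closed-loop characteristic equation is s² + (4 + 2·1.4)s + 2·7.56 = 0.
That is s² + 6.8s + 15.12 = 0, so ω_n = 3.888 rad/s and ζ = 6.8/(2·3.888) = 0.8744.

ζ = 0.874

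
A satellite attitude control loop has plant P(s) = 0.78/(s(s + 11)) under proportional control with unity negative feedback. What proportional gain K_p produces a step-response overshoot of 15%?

From %OS = 100·exp(−πζ/√(1−ζ²)) = 15%, ζ = −ln(0.15)/√(π²+ln²(0.15)) = 0.5169.
Characteristic equation s² + 11s + 0.78K_p = 0 gives ζ = 11/(2√(0.78K_p)).
Setting ζ = 0.5169: √(0.78K_p) = 11/(2·0.5169) = 10.64, so K_p = 113.2/0.78 = 145.

K_p = 145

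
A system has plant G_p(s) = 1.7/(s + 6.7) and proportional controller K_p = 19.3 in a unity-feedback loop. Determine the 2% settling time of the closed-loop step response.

T_s ≈ 0.101 s

Closed-loop transfer function: T(s) = K_p·G_p(s)/(1 + K_p·G_p(s)) = 32.81/(s + 6.7 + 32.81) = 32.81/(s + 39.51).
Time constant τ = 1/39.51 = 0.02531 s, so the 2% settling time is about 4τ = 0.101 s.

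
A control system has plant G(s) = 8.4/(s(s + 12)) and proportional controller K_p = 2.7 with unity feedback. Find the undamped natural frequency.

ω_n = 4.76 rad/s

The closed-loop denominator is s(s+12) + 2.7·8.4 = s² + 12s + 22.68.
So ω_n² = 22.68 ⇒ ω_n = 4.762 rad/s, and ζ = 12/(2ω_n) = 1.26.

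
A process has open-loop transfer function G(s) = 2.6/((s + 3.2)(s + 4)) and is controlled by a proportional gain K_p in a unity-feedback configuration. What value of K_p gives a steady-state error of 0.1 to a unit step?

K_p = 44.3

Steady-state error for a unit step on this type-0 loop is 1/(1 + K_p·G(0)).
G(0) = 0.2031. Require 1/(1 + K_p·0.2031) = 0.1, so 1 + 0.2031·K_p = 10.
K_p = (10 − 1)/0.2031 = 44.3.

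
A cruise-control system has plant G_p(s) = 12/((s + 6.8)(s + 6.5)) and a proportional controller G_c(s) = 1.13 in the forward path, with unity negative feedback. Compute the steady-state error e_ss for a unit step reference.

The loop is type 0. Static position error constant K_pos = G_c(0)·G_p(0) = 1.13·0.2715 = 0.3068.
Steady-state error to a unit step: e_ss = 1/(1+K_pos) = 1/1.307 = 0.765.

0.765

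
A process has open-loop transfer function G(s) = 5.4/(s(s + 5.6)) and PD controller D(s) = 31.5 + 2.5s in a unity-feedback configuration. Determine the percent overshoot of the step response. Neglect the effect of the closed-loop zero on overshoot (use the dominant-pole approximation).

3.41%

Forward path: (31.5 + 2.5s)·5.4/(s(s+5.6)). The closed-loop characteristic equation is s² + (5.6 + 5.4·2.5)s + 5.4·31.5 = 0.
That is s² + 19.1s + 170.1 = 0, so ω_n = 13.04 rad/s and ζ = 19.1/(2·13.04) = 0.7322.
%OS = 100·exp(−πζ/√(1−ζ²)) = 3.41%.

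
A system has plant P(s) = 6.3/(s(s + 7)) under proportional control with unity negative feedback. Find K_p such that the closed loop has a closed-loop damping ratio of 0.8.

Closed-loop characteristic equation: s² + 7s + K_p·6.3 = 0.
So ω_n = √(6.3K_p) and 2ζω_n = 7, giving ζ = 7/(2√(6.3K_p)).
Setting ζ = 0.8: √(6.3K_p) = 7/(2·0.8) = 4.375, so K_p = 19.14/6.3 = 3.04.

K_p = 3.04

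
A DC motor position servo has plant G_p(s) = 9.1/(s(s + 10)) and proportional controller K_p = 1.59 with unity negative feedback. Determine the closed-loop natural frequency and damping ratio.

The closed-loop denominator is s(s+10) + 1.59·9.1 = s² + 10s + 14.47.
So ω_n² = 14.47 ⇒ ω_n = 3.804 rad/s, and ζ = 10/(2ω_n) = 1.31.

ω_n = 3.8 rad/s, ζ = 1.31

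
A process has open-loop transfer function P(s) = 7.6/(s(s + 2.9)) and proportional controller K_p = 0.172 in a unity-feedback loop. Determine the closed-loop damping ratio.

ζ = 1.27

With unity feedback the closed-loop characteristic equation is s² + 2.9s + 0.172·7.6 = s² + 2.9s + 1.307 = 0.
So ω_n² = 1.307 ⇒ ω_n = 1.143 rad/s, and ζ = 2.9/(2ω_n) = 1.27.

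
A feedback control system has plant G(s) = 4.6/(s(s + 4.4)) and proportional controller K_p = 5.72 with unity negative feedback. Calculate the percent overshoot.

From 1 + K_pG(s) = 0: s² + 4.4s + 26.31 = 0 ⇒ ω_n = 5.13, ζ = 0.4289.
%OS = 100·exp(−πζ/√(1−ζ²)) = 100·exp(−π·0.4289/√0.8161) = 22.5%.

22.5%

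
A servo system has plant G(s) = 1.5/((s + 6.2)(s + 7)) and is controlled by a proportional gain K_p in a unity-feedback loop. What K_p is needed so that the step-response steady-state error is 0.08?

K_p = 333

Steady-state error for a unit step on this type-0 loop is 1/(1 + K_p·G(0)).
G(0) = 0.03456. Require 1/(1 + K_p·0.03456) = 0.08, so 1 + 0.03456·K_p = 12.5.
K_p = (12.5 − 1)/0.03456 = 333.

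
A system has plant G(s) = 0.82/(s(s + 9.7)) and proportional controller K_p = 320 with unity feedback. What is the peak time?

From 1 + K_pG(s) = 0: s² + 9.7s + 262.4 = 0 ⇒ ω_n = 16.2, ζ = 0.2994.
Damped frequency ω_d = ω_n√(1−ζ²) = 15.46 rad/s, so peak time T_p = π/ω_d = 0.203 s.

T_p = 0.203 s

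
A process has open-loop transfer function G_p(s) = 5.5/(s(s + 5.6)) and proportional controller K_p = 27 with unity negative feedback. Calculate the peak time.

T_p = 0.265 s

The closed-loop denominator s² + 5.6s + 148.5 gives ω_n = √148.5 = 12.19 and ζ = 5.6/(2ω_n) = 0.2298.
Damped frequency ω_d = ω_n√(1−ζ²) = 11.86 rad/s, so peak time T_p = π/ω_d = 0.265 s.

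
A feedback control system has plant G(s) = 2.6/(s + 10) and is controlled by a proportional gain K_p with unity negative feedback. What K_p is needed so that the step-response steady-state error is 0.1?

K_p = 34.6

The loop is type 0, so e_ss(step) = 1/(1 + K_pos) with K_pos = K_p·G(0).
G(0) = 0.26. Require 1/(1 + K_p·0.26) = 0.1, so 1 + 0.26·K_p = 10.
K_p = (10 − 1)/0.26 = 34.6.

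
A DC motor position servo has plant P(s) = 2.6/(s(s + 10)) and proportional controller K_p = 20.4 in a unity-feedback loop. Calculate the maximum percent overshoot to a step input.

5.15%

From 1 + K_pP(s) = 0: s² + 10s + 53.04 = 0 ⇒ ω_n = 7.283, ζ = 0.6865.
%OS = 100·exp(−πζ/√(1−ζ²)) = 100·exp(−π·0.6865/√0.5287) = 5.15%.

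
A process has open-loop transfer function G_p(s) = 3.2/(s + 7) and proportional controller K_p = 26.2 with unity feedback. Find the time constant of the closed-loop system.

Closed-loop transfer function: T(s) = K_p·G_p(s)/(1 + K_p·G_p(s)) = 83.84/(s + 7 + 83.84) = 83.84/(s + 90.84).
Time constant τ = 1/90.84 = 0.011 s.

τ = 0.011 s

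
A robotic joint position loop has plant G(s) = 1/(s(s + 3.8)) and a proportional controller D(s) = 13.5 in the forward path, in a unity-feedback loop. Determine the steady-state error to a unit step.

0

The open loop D(s)G(s) has a pole at the origin (type 1), so the static position error constant is infinite and e_ss = 1/(1+∞) = 0.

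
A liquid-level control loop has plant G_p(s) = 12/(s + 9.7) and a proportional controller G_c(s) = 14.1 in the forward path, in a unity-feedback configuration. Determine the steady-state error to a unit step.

0.0542

The loop is type 0. Static position error constant K_pos = G_c(0)·G_p(0) = 14.1·1.237 = 17.44.
Steady-state error to a unit step: e_ss = 1/(1+K_pos) = 1/18.44 = 0.0542.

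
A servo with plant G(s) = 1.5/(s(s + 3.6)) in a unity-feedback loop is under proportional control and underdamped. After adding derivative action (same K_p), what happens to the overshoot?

decrease

With PD the characteristic equation becomes s² + (a + K·K_d)s + K·K_p = 0; the damping term grows, ζ rises, overshoot falls.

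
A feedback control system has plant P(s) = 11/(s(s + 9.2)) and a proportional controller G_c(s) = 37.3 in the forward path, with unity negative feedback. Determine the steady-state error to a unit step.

0

The open loop G_c(s)P(s) has a pole at the origin (type 1), so the static position error constant is infinite and e_ss = 1/(1+∞) = 0.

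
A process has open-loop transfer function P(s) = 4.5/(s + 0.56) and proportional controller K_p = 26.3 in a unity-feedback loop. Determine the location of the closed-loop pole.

Closed-loop transfer function: T(s) = K_p·P(s)/(1 + K_p·P(s)) = 118.4/(s + 0.56 + 118.4) = 118.4/(s + 118.9).
The closed-loop pole is at s = −118.9.

s = -118.9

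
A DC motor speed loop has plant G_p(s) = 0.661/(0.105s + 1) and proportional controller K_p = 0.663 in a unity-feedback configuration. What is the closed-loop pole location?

Closed loop: T(s) = K_p·G_p/(1+K_p·G_p) = 0.4382/(0.105s + 1 + 0.4382), with pole at s = −(1 + 0.4382)/0.105 = −13.7.

s = -13.7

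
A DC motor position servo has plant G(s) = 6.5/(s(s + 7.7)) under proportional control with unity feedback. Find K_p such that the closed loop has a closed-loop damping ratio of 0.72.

Closed-loop characteristic equation: s² + 7.7s + K_p·6.5 = 0.
So ω_n = √(6.5K_p) and 2ζω_n = 7.7, giving ζ = 7.7/(2√(6.5K_p)).
Setting ζ = 0.72: √(6.5K_p) = 7.7/(2·0.72) = 5.347, so K_p = 28.59/6.5 = 4.4.

K_p = 4.4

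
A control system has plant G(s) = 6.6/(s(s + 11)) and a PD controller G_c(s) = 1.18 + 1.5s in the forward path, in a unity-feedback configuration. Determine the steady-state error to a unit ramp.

1.41

The loop has one pole at the origin (type 1). Velocity error constant K_v = lim_{s→0} s·G_c(s)G(s) = 1.18·6.6/11 = 0.708.
Steady-state error to a unit ramp: e_ss = 1/K_v = 1.41.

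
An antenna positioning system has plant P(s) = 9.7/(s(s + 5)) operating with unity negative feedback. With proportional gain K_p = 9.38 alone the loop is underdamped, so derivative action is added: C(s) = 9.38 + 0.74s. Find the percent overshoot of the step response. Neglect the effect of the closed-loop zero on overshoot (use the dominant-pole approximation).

7.39%

Forward path: (9.38 + 0.74s)·9.7/(s(s+5)). The closed-loop characteristic equation is s² + (5 + 9.7·0.74)s + 9.7·9.38 = 0.
That is s² + 12.18s + 90.99 = 0, so ω_n = 9.539 rad/s and ζ = 12.18/(2·9.539) = 0.6383.
%OS = 100·exp(−πζ/√(1−ζ²)) = 7.39%.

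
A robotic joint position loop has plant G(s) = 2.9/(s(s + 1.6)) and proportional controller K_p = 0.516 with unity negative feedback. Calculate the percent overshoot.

The closed-loop denominator s² + 1.6s + 1.496 gives ω_n = √1.496 = 1.223 and ζ = 1.6/(2ω_n) = 0.654.
%OS = 100·exp(−πζ/√(1−ζ²)) = 100·exp(−π·0.654/√0.5723) = 6.62%.

6.62%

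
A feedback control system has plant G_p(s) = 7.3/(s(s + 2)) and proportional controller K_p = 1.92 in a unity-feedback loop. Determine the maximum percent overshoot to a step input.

From 1 + K_pG_p(s) = 0: s² + 2s + 14.02 = 0 ⇒ ω_n = 3.744, ζ = 0.2671.
%OS = 100·exp(−πζ/√(1−ζ²)) = 100·exp(−π·0.2671/√0.9287) = 41.9%.

41.9%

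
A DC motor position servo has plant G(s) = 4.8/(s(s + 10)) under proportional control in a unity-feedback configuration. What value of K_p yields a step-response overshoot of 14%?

K_p = 18.5

From %OS = 100·exp(−πζ/√(1−ζ²)) = 14%, ζ = −ln(0.14)/√(π²+ln²(0.14)) = 0.5305.
Characteristic equation s² + 10s + 4.8K_p = 0 gives ζ = 10/(2√(4.8K_p)).
Setting ζ = 0.5305: √(4.8K_p) = 10/(2·0.5305) = 9.425, so K_p = 88.83/4.8 = 18.5.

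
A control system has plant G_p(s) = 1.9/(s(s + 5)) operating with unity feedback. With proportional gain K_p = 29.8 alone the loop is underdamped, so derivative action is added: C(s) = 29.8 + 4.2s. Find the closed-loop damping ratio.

ζ = 0.863

Forward path: (29.8 + 4.2s)·1.9/(s(s+5)). The closed-loop characteristic equation is s² + (5 + 1.9·4.2)s + 1.9·29.8 = 0.
That is s² + 12.98s + 56.62 = 0, so ω_n = 7.525 rad/s and ζ = 12.98/(2·7.525) = 0.8625.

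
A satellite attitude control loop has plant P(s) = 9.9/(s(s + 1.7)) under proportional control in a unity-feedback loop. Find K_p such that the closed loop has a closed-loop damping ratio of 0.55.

Closed-loop characteristic equation: s² + 1.7s + K_p·9.9 = 0.
So ω_n = √(9.9K_p) and 2ζω_n = 1.7, giving ζ = 1.7/(2√(9.9K_p)).
Setting ζ = 0.55: √(9.9K_p) = 1.7/(2·0.55) = 1.545, so K_p = 2.388/9.9 = 0.241.

K_p = 0.241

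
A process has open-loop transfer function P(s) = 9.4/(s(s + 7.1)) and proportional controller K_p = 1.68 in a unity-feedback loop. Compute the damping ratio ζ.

The closed-loop denominator is s(s+7.1) + 1.68·9.4 = s² + 7.1s + 15.79.
Matching s² + 2ζω_n s + ω_n²: ω_n = √15.79 = 3.974 rad/s and 2ζω_n = 7.1, so ζ = 7.1/(2·3.974) = 0.893.

ζ = 0.893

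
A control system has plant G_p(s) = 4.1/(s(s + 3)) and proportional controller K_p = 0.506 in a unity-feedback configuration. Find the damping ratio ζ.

ζ = 1.04

The closed-loop denominator is s(s+3) + 0.506·4.1 = s² + 3s + 2.075.
So ω_n² = 2.075 ⇒ ω_n = 1.44 rad/s, and ζ = 3/(2ω_n) = 1.04.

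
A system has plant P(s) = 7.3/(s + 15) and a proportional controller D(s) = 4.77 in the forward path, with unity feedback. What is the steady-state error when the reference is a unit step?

0.301

The loop is type 0. Static position error constant K_pos = D(0)·P(0) = 4.77·0.4867 = 2.321.
Steady-state error to a unit step: e_ss = 1/(1+K_pos) = 1/3.321 = 0.301.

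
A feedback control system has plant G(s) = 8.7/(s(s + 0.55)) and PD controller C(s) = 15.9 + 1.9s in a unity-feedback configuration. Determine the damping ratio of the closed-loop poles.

ζ = 0.726

Forward path: (15.9 + 1.9s)·8.7/(s(s+0.55)). The closed-loop characteristic equation is s² + (0.55 + 8.7·1.9)s + 8.7·15.9 = 0.
That is s² + 17.08s + 138.3 = 0, so ω_n = 11.76 rad/s and ζ = 17.08/(2·11.76) = 0.7261.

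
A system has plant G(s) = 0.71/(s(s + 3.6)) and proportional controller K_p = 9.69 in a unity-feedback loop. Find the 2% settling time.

Closed-loop characteristic equation: s² + 3.6s + 6.88 = 0, so ω_n = 2.623 rad/s and ζ = 3.6/(2·2.623) = 0.6862.
2% settling time T_s ≈ 4/(ζω_n) = 4/1.8 = 2.22 s.

T_s ≈ 2.22 s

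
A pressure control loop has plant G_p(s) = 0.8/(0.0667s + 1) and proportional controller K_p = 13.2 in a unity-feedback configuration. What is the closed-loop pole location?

Closed loop: T(s) = K_p·G_p/(1+K_p·G_p) = 10.56/(0.0667s + 1 + 10.56), with pole at s = −(1 + 10.56)/0.0667 = −173.3.

s = -173.3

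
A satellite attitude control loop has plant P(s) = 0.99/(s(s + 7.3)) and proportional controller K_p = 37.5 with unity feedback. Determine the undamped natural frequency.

With unity feedback the closed-loop characteristic equation is s² + 7.3s + 37.5·0.99 = s² + 7.3s + 37.12 = 0.
Matching s² + 2ζω_n s + ω_n²: ω_n = √37.12 = 6.093 rad/s and 2ζω_n = 7.3, so ζ = 7.3/(2·6.093) = 0.599.

ω_n = 6.09 rad/s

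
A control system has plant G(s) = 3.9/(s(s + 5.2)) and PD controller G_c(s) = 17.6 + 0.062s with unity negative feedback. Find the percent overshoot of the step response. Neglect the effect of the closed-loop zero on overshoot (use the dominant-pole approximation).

33.5%

Forward path: (17.6 + 0.062s)·3.9/(s(s+5.2)). The closed-loop characteristic equation is s² + (5.2 + 3.9·0.062)s + 3.9·17.6 = 0.
That is s² + 5.442s + 68.64 = 0, so ω_n = 8.285 rad/s and ζ = 5.442/(2·8.285) = 0.3284.
%OS = 100·exp(−πζ/√(1−ζ²)) = 33.5%.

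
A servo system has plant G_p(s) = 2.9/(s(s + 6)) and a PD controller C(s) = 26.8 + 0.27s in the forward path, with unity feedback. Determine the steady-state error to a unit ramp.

0.0772

The loop has one pole at the origin (type 1). Velocity error constant K_v = lim_{s→0} s·C(s)G_p(s) = 26.8·2.9/6 = 12.95.
Steady-state error to a unit ramp: e_ss = 1/K_v = 0.0772.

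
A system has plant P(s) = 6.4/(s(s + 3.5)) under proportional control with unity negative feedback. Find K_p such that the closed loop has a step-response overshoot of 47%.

K_p = 8.76

From %OS = 100·exp(−πζ/√(1−ζ²)) = 47%, ζ = −ln(0.47)/√(π²+ln²(0.47)) = 0.2337.
Characteristic equation s² + 3.5s + 6.4K_p = 0 gives ζ = 3.5/(2√(6.4K_p)).
Setting ζ = 0.2337: √(6.4K_p) = 3.5/(2·0.2337) = 7.489, so K_p = 56.08/6.4 = 8.76.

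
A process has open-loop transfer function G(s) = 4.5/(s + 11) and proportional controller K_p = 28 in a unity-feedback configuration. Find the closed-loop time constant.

Closed-loop transfer function: T(s) = K_p·G(s)/(1 + K_p·G(s)) = 126/(s + 11 + 126) = 126/(s + 137).
Time constant τ = 1/137 = 0.0073 s.

τ = 0.0073 s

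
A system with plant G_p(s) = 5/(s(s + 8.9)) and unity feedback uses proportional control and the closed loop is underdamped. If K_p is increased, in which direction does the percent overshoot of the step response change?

increase

ζ = 8.9/(2√(5K_p)) decreases as K_p grows; lower damping means more overshoot.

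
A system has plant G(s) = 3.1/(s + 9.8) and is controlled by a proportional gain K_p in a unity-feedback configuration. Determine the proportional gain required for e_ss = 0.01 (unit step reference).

Steady-state error for a unit step on this type-0 loop is 1/(1 + K_p·G(0)).
G(0) = 0.3163. Require 1/(1 + K_p·0.3163) = 0.01, so 1 + 0.3163·K_p = 100.
K_p = (100 − 1)/0.3163 = 313.

K_p = 313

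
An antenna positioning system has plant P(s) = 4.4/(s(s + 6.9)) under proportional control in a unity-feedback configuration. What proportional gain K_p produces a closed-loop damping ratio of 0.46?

Closed-loop characteristic equation: s² + 6.9s + K_p·4.4 = 0.
So ω_n = √(4.4K_p) and 2ζω_n = 6.9, giving ζ = 6.9/(2√(4.4K_p)).
Setting ζ = 0.46: √(4.4K_p) = 6.9/(2·0.46) = 7.5, so K_p = 56.25/4.4 = 12.8.

K_p = 12.8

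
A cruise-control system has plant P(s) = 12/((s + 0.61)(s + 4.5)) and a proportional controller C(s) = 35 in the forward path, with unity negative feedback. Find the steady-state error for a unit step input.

The loop is type 0. Static position error constant K_pos = C(0)·P(0) = 35·4.372 = 153.
Steady-state error to a unit step: e_ss = 1/(1+K_pos) = 1/154 = 0.00649.

0.00649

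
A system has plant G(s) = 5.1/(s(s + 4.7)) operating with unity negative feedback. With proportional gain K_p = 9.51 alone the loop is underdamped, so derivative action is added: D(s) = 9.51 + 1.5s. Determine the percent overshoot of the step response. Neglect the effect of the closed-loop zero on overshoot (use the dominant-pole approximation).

0.242%

Forward path: (9.51 + 1.5s)·5.1/(s(s+4.7)). The closed-loop characteristic equation is s² + (4.7 + 5.1·1.5)s + 5.1·9.51 = 0.
That is s² + 12.35s + 48.5 = 0, so ω_n = 6.964 rad/s and ζ = 12.35/(2·6.964) = 0.8867.
%OS = 100·exp(−πζ/√(1−ζ²)) = 0.242%.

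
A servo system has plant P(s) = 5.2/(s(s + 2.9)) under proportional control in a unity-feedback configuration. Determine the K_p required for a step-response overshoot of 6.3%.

K_p = 0.926

From %OS = 100·exp(−πζ/√(1−ζ²)) = 6.3%, ζ = −ln(0.063)/√(π²+ln²(0.063)) = 0.6606.
Characteristic equation s² + 2.9s + 5.2K_p = 0 gives ζ = 2.9/(2√(5.2K_p)).
Setting ζ = 0.6606: √(5.2K_p) = 2.9/(2·0.6606) = 2.195, so K_p = 4.817/5.2 = 0.926.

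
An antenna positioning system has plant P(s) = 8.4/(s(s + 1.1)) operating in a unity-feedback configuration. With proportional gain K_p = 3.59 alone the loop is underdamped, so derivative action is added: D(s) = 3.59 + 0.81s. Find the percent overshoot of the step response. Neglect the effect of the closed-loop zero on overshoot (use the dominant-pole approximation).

3.85%

Forward path: (3.59 + 0.81s)·8.4/(s(s+1.1)). The closed-loop characteristic equation is s² + (1.1 + 8.4·0.81)s + 8.4·3.59 = 0.
That is s² + 7.904s + 30.16 = 0, so ω_n = 5.491 rad/s and ζ = 7.904/(2·5.491) = 0.7197.
%OS = 100·exp(−πζ/√(1−ζ²)) = 3.85%.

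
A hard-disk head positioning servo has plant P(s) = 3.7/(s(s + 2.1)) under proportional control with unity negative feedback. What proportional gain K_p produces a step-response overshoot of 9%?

From %OS = 100·exp(−πζ/√(1−ζ²)) = 9%, ζ = −ln(0.09)/√(π²+ln²(0.09)) = 0.6083.
Characteristic equation s² + 2.1s + 3.7K_p = 0 gives ζ = 2.1/(2√(3.7K_p)).
Setting ζ = 0.6083: √(3.7K_p) = 2.1/(2·0.6083) = 1.726, so K_p = 2.979/3.7 = 0.805.

K_p = 0.805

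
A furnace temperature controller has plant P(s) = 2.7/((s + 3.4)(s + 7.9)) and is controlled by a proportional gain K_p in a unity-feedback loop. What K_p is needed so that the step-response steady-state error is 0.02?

For a type-0 loop with proportional control, e_ss = 1/(1 + K_p·P(0)).
P(0) = 0.1005. Require 1/(1 + K_p·0.1005) = 0.02, so 1 + 0.1005·K_p = 50.
K_p = (50 − 1)/0.1005 = 487.

K_p = 487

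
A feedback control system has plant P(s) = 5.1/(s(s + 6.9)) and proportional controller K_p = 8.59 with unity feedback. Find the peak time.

T_p = 0.556 s

From 1 + K_pP(s) = 0: s² + 6.9s + 43.81 = 0 ⇒ ω_n = 6.619, ζ = 0.5212.
Damped frequency ω_d = ω_n√(1−ζ²) = 5.649 rad/s, so peak time T_p = π/ω_d = 0.556 s.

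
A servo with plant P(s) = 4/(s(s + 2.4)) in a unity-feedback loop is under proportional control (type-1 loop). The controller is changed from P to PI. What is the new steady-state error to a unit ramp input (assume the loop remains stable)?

0

The integrator raises the loop to type 2, so K_v → ∞ and e_ss to a ramp is zero.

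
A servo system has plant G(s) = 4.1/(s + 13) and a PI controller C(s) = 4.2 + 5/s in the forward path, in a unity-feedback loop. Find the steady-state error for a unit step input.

The open loop C(s)G(s) has a pole at the origin (type 1), so the static position error constant is infinite and e_ss = 1/(1+∞) = 0.

0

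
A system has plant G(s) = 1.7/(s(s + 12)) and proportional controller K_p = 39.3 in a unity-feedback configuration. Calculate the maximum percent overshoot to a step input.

Closed-loop characteristic equation: s² + 12s + 66.81 = 0, so ω_n = 8.174 rad/s and ζ = 12/(2·8.174) = 0.7341.
%OS = 100·exp(−πζ/√(1−ζ²)) = 100·exp(−π·0.7341/√0.4612) = 3.35%.

3.35%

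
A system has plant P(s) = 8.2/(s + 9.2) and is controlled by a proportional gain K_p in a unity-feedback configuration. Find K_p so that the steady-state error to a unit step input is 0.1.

K_p = 10.1

Steady-state error for a unit step on this type-0 loop is 1/(1 + K_p·P(0)).
P(0) = 0.8913. Require 1/(1 + K_p·0.8913) = 0.1, so 1 + 0.8913·K_p = 10.
K_p = (10 − 1)/0.8913 = 10.1.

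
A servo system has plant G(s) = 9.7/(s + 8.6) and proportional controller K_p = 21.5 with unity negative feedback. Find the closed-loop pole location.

s = -217.1

Closed-loop transfer function: T(s) = K_p·G(s)/(1 + K_p·G(s)) = 208.5/(s + 8.6 + 208.5) = 208.5/(s + 217.1).
The closed-loop pole is at s = −217.1.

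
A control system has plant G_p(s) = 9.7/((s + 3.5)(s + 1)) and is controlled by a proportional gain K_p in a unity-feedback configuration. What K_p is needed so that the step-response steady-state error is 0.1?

The loop is type 0, so e_ss(step) = 1/(1 + K_pos) with K_pos = K_p·G_p(0).
G_p(0) = 2.771. Require 1/(1 + K_p·2.771) = 0.1, so 1 + 2.771·K_p = 10.
K_p = (10 − 1)/2.771 = 3.25.

K_p = 3.25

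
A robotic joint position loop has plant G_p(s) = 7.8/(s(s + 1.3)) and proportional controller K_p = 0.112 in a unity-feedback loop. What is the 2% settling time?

The closed-loop denominator s² + 1.3s + 0.8736 gives ω_n = √0.8736 = 0.9347 and ζ = 1.3/(2ω_n) = 0.6954.
2% settling time T_s ≈ 4/(ζω_n) = 4/0.65 = 6.15 s.

T_s ≈ 6.15 s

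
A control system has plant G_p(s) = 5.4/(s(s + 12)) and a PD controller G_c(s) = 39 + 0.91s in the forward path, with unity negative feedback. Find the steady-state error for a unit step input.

0

The open loop G_c(s)G_p(s) has a pole at the origin (type 1), so the static position error constant is infinite and e_ss = 1/(1+∞) = 0.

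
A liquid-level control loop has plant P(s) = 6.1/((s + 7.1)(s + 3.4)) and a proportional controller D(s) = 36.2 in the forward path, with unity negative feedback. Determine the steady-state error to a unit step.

The loop is type 0. Static position error constant K_pos = D(0)·P(0) = 36.2·0.2527 = 9.147.
Steady-state error to a unit step: e_ss = 1/(1+K_pos) = 1/10.15 = 0.0985.

0.0985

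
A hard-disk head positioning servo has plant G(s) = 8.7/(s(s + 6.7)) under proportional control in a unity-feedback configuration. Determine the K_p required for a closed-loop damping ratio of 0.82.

K_p = 1.92

Closed-loop characteristic equation: s² + 6.7s + K_p·8.7 = 0.
So ω_n = √(8.7K_p) and 2ζω_n = 6.7, giving ζ = 6.7/(2√(8.7K_p)).
Setting ζ = 0.82: √(8.7K_p) = 6.7/(2·0.82) = 4.085, so K_p = 16.69/8.7 = 1.92.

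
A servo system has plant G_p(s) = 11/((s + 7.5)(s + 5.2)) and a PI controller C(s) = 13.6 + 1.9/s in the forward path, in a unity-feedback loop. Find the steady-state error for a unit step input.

The open loop C(s)G_p(s) has a pole at the origin (type 1), so the static position error constant is infinite and e_ss = 1/(1+∞) = 0.

0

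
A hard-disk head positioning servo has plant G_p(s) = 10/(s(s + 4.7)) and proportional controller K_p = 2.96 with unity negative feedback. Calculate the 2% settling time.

T_s ≈ 1.7 s

The closed-loop denominator s² + 4.7s + 29.6 gives ω_n = √29.6 = 5.441 and ζ = 4.7/(2ω_n) = 0.4319.
2% settling time T_s ≈ 4/(ζω_n) = 4/2.35 = 1.7 s.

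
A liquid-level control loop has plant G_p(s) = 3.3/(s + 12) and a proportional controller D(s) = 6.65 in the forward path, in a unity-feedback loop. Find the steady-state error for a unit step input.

0.354

The loop is type 0. Static position error constant K_pos = D(0)·G_p(0) = 6.65·0.275 = 1.829.
Steady-state error to a unit step: e_ss = 1/(1+K_pos) = 1/2.829 = 0.354.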